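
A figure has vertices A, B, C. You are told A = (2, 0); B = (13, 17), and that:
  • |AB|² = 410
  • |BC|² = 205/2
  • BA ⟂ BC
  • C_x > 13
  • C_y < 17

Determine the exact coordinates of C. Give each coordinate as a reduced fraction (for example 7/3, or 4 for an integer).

1. C_x = 43/2  [[BA ⟂ BC ⇒ -11x-17y+432=0] ∩ [|C−(13, 17)|²=205/2]]
2. C_y = 23/2  [[BA ⟂ BC ⇒ -11x-17y+432=0] ∩ [|C−(13, 17)|²=205/2]]
   so C = (43/2, 23/2)

C = (43/2, 23/2)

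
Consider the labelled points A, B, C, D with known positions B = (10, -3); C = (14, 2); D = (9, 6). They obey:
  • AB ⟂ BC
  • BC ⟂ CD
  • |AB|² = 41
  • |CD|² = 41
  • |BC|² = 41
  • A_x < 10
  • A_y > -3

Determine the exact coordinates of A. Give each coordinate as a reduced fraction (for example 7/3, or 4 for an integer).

1. A_x = 5  [[AB ⟂ BC ⇒ -4x-5y+25=0] ∩ [|A−(10, -3)|²=41]]
2. A_y = 1  [[AB ⟂ BC ⇒ -4x-5y+25=0] ∩ [|A−(10, -3)|²=41]]
   so A = (5, 1)

A = (5, 1)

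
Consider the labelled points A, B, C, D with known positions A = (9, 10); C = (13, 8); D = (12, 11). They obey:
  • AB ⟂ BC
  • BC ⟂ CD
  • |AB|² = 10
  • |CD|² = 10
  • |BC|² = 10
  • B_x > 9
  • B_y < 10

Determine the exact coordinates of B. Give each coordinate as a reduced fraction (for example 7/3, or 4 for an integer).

B = (10, 7)

1. B_x = 10  [[BC ⟂ CD ⇒ 1x-3y+11=0] ∩ [|B−(9, 10)|²=10]]
2. B_y = 7  [[BC ⟂ CD ⇒ 1x-3y+11=0] ∩ [|B−(9, 10)|²=10]]
   so B = (10, 7)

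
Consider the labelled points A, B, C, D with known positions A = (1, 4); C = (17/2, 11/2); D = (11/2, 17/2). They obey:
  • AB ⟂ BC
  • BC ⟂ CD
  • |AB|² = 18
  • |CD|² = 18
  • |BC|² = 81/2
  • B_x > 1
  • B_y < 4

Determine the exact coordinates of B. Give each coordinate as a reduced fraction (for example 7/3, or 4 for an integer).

B = (4, 1)

1. B_x = 4  [[BC ⟂ CD ⇒ 3x-3y-9=0] ∩ [|B−(1, 4)|²=18]]
2. B_y = 1  [[BC ⟂ CD ⇒ 3x-3y-9=0] ∩ [|B−(1, 4)|²=18]]
   so B = (4, 1)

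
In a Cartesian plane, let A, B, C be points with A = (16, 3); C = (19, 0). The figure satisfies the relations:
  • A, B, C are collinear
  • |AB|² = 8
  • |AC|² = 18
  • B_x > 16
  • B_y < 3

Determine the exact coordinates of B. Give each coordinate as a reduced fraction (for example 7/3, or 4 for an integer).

B = (18, 1)

1. B_x = 18  [[A, B, C are collinear ⇒ -3x-3y+57=0] ∩ [|B−(16, 3)|²=8]]
2. B_y = 1  [[A, B, C are collinear ⇒ -3x-3y+57=0] ∩ [|B−(16, 3)|²=8]]
   so B = (18, 1)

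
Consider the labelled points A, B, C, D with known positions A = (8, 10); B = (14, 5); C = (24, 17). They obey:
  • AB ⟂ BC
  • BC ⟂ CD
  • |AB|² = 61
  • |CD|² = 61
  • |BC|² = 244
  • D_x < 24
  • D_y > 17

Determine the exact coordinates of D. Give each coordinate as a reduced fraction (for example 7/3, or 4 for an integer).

1. D_x = 18  [[BC ⟂ CD ⇒ 10x+12y-444=0] ∩ [|D−(24, 17)|²=61]]
2. D_y = 22  [[BC ⟂ CD ⇒ 10x+12y-444=0] ∩ [|D−(24, 17)|²=61]]
   so D = (18, 22)

D = (18, 22)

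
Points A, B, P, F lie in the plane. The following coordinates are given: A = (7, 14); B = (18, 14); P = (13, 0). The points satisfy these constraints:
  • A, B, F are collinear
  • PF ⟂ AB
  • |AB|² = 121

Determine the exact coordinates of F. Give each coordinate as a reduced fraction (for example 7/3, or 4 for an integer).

F = (13, 14)

1. F_x = 13  [[A, B, F are collinear ⇒ 11y-154=0] ∩ [PF ⟂ AB ⇒ 11x-143=0]]
2. F_y = 14  [[A, B, F are collinear ⇒ 11y-154=0] ∩ [PF ⟂ AB ⇒ 11x-143=0]]
   so F = (13, 14)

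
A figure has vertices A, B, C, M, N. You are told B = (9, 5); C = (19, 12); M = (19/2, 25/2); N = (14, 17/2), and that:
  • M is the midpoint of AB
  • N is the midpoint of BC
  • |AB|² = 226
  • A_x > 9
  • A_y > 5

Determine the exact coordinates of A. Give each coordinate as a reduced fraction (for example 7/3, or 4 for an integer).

A = (10, 20)

1. A_x = 10  [A = 2·M−B = 2·(19/2, 25/2)−(9, 5)]
2. A_y = 20  [A = 2·M−B = 2·(19/2, 25/2)−(9, 5)]
   so A = (10, 20)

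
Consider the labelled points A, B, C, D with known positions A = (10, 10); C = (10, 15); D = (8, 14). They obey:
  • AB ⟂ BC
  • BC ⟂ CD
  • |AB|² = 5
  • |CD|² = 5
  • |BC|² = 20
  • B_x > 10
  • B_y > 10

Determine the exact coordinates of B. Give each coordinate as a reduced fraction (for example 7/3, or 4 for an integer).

B = (12, 11)

1. B_x = 12  [[BC ⟂ CD ⇒ 2x+1y-35=0] ∩ [|B−(10, 10)|²=5]]
2. B_y = 11  [[BC ⟂ CD ⇒ 2x+1y-35=0] ∩ [|B−(10, 10)|²=5]]
   so B = (12, 11)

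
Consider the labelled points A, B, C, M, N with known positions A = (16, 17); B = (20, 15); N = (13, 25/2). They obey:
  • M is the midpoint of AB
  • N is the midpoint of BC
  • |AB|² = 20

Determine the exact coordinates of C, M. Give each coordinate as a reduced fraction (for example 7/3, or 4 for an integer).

C = (6, 10)
M = (18, 16)

1. M_x = 18  [2·M = A+B = (16, 17)+(20, 15)]
2. M_y = 16  [2·M = A+B = (16, 17)+(20, 15)]
   so M = (18, 16)
3. C_x = 6  [C = 2·N−B = 2·(13, 25/2)−(20, 15)]
4. C_y = 10  [C = 2·N−B = 2·(13, 25/2)−(20, 15)]
   so C = (6, 10)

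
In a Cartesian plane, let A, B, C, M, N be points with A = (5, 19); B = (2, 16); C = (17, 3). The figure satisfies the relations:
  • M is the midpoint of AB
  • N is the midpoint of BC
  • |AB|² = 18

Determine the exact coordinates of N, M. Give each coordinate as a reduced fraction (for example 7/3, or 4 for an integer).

1. M_x = 7/2  [2·M = A+B = (5, 19)+(2, 16)]
2. M_y = 35/2  [2·M = A+B = (5, 19)+(2, 16)]
   so M = (7/2, 35/2)
3. N_x = 19/2  [2·N = B+C = (2, 16)+(17, 3)]
4. N_y = 19/2  [2·N = B+C = (2, 16)+(17, 3)]
   so N = (19/2, 19/2)

N = (19/2, 19/2)
M = (7/2, 35/2)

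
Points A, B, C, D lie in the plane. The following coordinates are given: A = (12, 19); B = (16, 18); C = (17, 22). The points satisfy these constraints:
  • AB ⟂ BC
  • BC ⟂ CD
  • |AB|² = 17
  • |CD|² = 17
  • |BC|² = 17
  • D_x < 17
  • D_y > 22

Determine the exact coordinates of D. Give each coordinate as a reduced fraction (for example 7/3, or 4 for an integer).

D = (13, 23)

1. D_x = 13  [[BC ⟂ CD ⇒ 1x+4y-105=0] ∩ [|D−(17, 22)|²=17]]
2. D_y = 23  [[BC ⟂ CD ⇒ 1x+4y-105=0] ∩ [|D−(17, 22)|²=17]]
   so D = (13, 23)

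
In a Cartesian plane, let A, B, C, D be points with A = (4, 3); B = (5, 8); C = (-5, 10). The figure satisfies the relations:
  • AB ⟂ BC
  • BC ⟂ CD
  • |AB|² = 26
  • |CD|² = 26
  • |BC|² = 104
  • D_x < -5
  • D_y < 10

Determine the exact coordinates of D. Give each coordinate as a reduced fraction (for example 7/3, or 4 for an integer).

1. D_x = -6  [[BC ⟂ CD ⇒ -10x+2y-70=0] ∩ [|D−(-5, 10)|²=26]]
2. D_y = 5  [[BC ⟂ CD ⇒ -10x+2y-70=0] ∩ [|D−(-5, 10)|²=26]]
   so D = (-6, 5)

D = (-6, 5)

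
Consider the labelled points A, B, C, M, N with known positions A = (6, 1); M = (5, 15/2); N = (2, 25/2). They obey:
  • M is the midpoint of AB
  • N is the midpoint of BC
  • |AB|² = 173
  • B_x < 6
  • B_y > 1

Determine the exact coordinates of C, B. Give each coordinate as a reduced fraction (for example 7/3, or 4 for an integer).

1. B_x = 4  [B = 2·M−A = 2·(5, 15/2)−(6, 1)]
2. B_y = 14  [B = 2·M−A = 2·(5, 15/2)−(6, 1)]
   so B = (4, 14)
3. C_x = 0  [C = 2·N−B = 2·(2, 25/2)−(4, 14)]
4. C_y = 11  [C = 2·N−B = 2·(2, 25/2)−(4, 14)]
   so C = (0, 11)

C = (0, 11)
B = (4, 14)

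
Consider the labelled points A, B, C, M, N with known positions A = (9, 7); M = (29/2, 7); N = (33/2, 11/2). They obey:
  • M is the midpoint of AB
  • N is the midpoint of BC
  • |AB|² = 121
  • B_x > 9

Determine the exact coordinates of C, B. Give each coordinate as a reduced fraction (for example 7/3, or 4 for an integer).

C = (13, 4)
B = (20, 7)

1. B_x = 20  [B = 2·M−A = 2·(29/2, 7)−(9, 7)]
2. B_y = 7  [B = 2·M−A = 2·(29/2, 7)−(9, 7)]
   so B = (20, 7)
3. C_x = 13  [C = 2·N−B = 2·(33/2, 11/2)−(20, 7)]
4. C_y = 4  [C = 2·N−B = 2·(33/2, 11/2)−(20, 7)]
   so C = (13, 4)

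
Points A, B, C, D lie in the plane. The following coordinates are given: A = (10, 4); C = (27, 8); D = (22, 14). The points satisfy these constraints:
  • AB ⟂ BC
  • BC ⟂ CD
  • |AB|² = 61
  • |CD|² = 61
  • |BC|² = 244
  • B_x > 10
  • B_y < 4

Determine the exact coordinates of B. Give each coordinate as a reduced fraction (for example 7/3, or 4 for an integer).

B = (15, -2)

1. B_x = 15  [[BC ⟂ CD ⇒ 5x-6y-87=0] ∩ [|B−(10, 4)|²=61]]
2. B_y = -2  [[BC ⟂ CD ⇒ 5x-6y-87=0] ∩ [|B−(10, 4)|²=61]]
   so B = (15, -2)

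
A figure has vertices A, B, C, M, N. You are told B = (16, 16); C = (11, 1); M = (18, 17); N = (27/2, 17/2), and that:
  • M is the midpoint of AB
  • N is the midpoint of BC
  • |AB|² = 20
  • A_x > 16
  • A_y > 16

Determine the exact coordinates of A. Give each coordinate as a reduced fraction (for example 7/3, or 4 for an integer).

A = (20, 18)

1. A_x = 20  [A = 2·M−B = 2·(18, 17)−(16, 16)]
2. A_y = 18  [A = 2·M−B = 2·(18, 17)−(16, 16)]
   so A = (20, 18)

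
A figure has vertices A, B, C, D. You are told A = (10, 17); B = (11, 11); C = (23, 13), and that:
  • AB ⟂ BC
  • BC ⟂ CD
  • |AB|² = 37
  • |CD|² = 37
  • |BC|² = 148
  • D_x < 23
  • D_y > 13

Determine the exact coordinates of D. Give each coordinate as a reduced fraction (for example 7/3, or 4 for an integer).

1. D_x = 22  [[BC ⟂ CD ⇒ 12x+2y-302=0] ∩ [|D−(23, 13)|²=37]]
2. D_y = 19  [[BC ⟂ CD ⇒ 12x+2y-302=0] ∩ [|D−(23, 13)|²=37]]
   so D = (22, 19)

D = (22, 19)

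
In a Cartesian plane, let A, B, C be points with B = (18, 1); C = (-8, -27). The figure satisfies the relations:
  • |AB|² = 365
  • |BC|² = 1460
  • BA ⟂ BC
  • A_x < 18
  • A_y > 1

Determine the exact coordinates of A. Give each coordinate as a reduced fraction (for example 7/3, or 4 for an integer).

1. A_x = 4  [[BA ⟂ BC ⇒ -26x-28y+496=0] ∩ [|A−(18, 1)|²=365]]
2. A_y = 14  [[BA ⟂ BC ⇒ -26x-28y+496=0] ∩ [|A−(18, 1)|²=365]]
   so A = (4, 14)

A = (4, 14)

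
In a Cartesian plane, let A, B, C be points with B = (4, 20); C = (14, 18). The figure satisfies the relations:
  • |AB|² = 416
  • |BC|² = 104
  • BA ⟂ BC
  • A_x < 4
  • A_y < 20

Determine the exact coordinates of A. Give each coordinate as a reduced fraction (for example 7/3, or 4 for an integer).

A = (0, 0)

1. A_x = 0  [[BA ⟂ BC ⇒ 10x-2y=0] ∩ [|A−(4, 20)|²=416]]
2. A_y = 0  [[BA ⟂ BC ⇒ 10x-2y=0] ∩ [|A−(4, 20)|²=416]]
   so A = (0, 0)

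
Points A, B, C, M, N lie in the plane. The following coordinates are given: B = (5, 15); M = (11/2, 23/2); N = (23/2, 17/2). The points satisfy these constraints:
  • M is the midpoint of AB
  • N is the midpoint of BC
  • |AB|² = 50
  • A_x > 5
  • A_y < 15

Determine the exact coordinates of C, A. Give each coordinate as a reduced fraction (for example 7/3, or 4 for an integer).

1. A_x = 6  [A = 2·M−B = 2·(11/2, 23/2)−(5, 15)]
2. A_y = 8  [A = 2·M−B = 2·(11/2, 23/2)−(5, 15)]
   so A = (6, 8)
3. C_x = 18  [C = 2·N−B = 2·(23/2, 17/2)−(5, 15)]
4. C_y = 2  [C = 2·N−B = 2·(23/2, 17/2)−(5, 15)]
   so C = (18, 2)

C = (18, 2)
A = (6, 8)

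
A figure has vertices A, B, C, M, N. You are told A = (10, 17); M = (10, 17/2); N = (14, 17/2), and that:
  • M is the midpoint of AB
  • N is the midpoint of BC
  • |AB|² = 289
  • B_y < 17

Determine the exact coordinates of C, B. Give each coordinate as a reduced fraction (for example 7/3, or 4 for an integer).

1. B_x = 10  [B = 2·M−A = 2·(10, 17/2)−(10, 17)]
2. B_y = 0  [B = 2·M−A = 2·(10, 17/2)−(10, 17)]
   so B = (10, 0)
3. C_x = 18  [C = 2·N−B = 2·(14, 17/2)−(10, 0)]
4. C_y = 17  [C = 2·N−B = 2·(14, 17/2)−(10, 0)]
   so C = (18, 17)

C = (18, 17)
B = (10, 0)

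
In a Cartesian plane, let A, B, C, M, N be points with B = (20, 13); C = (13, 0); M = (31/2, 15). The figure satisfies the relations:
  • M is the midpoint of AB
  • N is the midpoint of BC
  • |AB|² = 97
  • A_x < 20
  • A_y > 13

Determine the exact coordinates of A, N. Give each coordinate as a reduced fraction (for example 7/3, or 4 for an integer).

1. A_x = 11  [A = 2·M−B = 2·(31/2, 15)−(20, 13)]
2. A_y = 17  [A = 2·M−B = 2·(31/2, 15)−(20, 13)]
   so A = (11, 17)
3. N_x = 33/2  [2·N = B+C = (20, 13)+(13, 0)]
4. N_y = 13/2  [2·N = B+C = (20, 13)+(13, 0)]
   so N = (33/2, 13/2)

A = (11, 17)
N = (33/2, 13/2)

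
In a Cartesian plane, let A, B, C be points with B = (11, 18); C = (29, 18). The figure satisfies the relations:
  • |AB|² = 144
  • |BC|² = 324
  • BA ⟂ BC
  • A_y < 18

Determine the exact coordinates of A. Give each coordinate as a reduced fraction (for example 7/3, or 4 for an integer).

1. A_x = 11  [[BA ⟂ BC ⇒ 18x-198=0] ∩ [|A−(11, 18)|²=144]]
2. A_y = 6  [[BA ⟂ BC ⇒ 18x-198=0] ∩ [|A−(11, 18)|²=144]]
   so A = (11, 6)

A = (11, 6)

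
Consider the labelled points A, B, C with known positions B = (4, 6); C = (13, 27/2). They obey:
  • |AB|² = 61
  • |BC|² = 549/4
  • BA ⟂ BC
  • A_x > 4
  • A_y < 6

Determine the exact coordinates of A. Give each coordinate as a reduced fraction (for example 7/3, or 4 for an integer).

1. A_x = 9  [[BA ⟂ BC ⇒ 9x+15/2y-81=0] ∩ [|A−(4, 6)|²=61]]
2. A_y = 0  [[BA ⟂ BC ⇒ 9x+15/2y-81=0] ∩ [|A−(4, 6)|²=61]]
   so A = (9, 0)

A = (9, 0)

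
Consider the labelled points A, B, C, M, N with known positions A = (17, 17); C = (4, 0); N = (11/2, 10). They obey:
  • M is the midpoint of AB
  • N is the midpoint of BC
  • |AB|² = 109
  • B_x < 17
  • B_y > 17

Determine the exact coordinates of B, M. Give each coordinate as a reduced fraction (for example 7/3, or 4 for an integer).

B = (7, 20)
M = (12, 37/2)

1. B_x = 7  [B = 2·N−C = 2·(11/2, 10)−(4, 0)]
2. B_y = 20  [B = 2·N−C = 2·(11/2, 10)−(4, 0)]
   so B = (7, 20)
3. M_x = 12  [2·M = A+B = (17, 17)+(7, 20)]
4. M_y = 37/2  [2·M = A+B = (17, 17)+(7, 20)]
   so M = (12, 37/2)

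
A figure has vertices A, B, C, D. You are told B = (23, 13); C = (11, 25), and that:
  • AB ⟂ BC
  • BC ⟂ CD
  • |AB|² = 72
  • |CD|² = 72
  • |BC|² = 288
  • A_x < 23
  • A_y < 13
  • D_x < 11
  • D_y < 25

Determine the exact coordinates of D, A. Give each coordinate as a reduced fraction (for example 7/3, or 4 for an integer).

D = (5, 19)
A = (17, 7)

1. D_x = 5  [[BC ⟂ CD ⇒ -12x+12y-168=0] ∩ [|D−(11, 25)|²=72]]
2. D_y = 19  [[BC ⟂ CD ⇒ -12x+12y-168=0] ∩ [|D−(11, 25)|²=72]]
   so D = (5, 19)
3. A_x = 17  [[AB ⟂ BC ⇒ 12x-12y-120=0] ∩ [|A−(23, 13)|²=72]]
4. A_y = 7  [[AB ⟂ BC ⇒ 12x-12y-120=0] ∩ [|A−(23, 13)|²=72]]
   so A = (17, 7)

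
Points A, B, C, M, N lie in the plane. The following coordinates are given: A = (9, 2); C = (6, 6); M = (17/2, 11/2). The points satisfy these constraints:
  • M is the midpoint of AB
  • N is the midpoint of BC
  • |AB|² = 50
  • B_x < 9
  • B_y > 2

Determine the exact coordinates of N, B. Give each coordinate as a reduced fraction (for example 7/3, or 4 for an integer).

N = (7, 15/2)
B = (8, 9)

1. B_x = 8  [B = 2·M−A = 2·(17/2, 11/2)−(9, 2)]
2. B_y = 9  [B = 2·M−A = 2·(17/2, 11/2)−(9, 2)]
   so B = (8, 9)
3. N_x = 7  [2·N = B+C = (8, 9)+(6, 6)]
4. N_y = 15/2  [2·N = B+C = (8, 9)+(6, 6)]
   so N = (7, 15/2)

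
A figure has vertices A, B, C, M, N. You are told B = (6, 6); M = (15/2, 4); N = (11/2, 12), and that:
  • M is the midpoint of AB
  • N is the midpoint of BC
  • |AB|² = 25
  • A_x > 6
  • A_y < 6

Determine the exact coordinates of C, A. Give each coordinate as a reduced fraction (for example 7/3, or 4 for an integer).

C = (5, 18)
A = (9, 2)

1. A_x = 9  [A = 2·M−B = 2·(15/2, 4)−(6, 6)]
2. A_y = 2  [A = 2·M−B = 2·(15/2, 4)−(6, 6)]
   so A = (9, 2)
3. C_x = 5  [C = 2·N−B = 2·(11/2, 12)−(6, 6)]
4. C_y = 18  [C = 2·N−B = 2·(11/2, 12)−(6, 6)]
   so C = (5, 18)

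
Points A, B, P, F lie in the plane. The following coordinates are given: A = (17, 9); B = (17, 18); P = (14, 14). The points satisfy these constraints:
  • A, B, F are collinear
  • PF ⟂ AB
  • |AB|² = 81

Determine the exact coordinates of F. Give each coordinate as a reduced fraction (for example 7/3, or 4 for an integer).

1. F_x = 17  [[A, B, F are collinear ⇒ -9x+153=0] ∩ [PF ⟂ AB ⇒ 9y-126=0]]
2. F_y = 14  [[A, B, F are collinear ⇒ -9x+153=0] ∩ [PF ⟂ AB ⇒ 9y-126=0]]
   so F = (17, 14)

F = (17, 14)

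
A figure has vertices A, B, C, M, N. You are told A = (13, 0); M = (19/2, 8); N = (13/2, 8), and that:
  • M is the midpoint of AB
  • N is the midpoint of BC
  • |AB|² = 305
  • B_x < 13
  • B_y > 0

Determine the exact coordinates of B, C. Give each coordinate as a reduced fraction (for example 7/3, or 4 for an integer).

B = (6, 16)
C = (7, 0)

1. B_x = 6  [B = 2·M−A = 2·(19/2, 8)−(13, 0)]
2. B_y = 16  [B = 2·M−A = 2·(19/2, 8)−(13, 0)]
   so B = (6, 16)
3. C_x = 7  [C = 2·N−B = 2·(13/2, 8)−(6, 16)]
4. C_y = 0  [C = 2·N−B = 2·(13/2, 8)−(6, 16)]
   so C = (7, 0)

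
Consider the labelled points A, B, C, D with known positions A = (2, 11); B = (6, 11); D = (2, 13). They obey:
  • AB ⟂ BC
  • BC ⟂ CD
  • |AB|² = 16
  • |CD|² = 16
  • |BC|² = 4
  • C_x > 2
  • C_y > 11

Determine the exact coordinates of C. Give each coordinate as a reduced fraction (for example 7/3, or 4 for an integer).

C = (6, 13)

1. C_x = 6  [[AB ⟂ BC ⇒ 4x-24=0] ∩ [|C−(2, 13)|²=16]]
2. C_y = 13  [[AB ⟂ BC ⇒ 4x-24=0] ∩ [|C−(2, 13)|²=16]]
   so C = (6, 13)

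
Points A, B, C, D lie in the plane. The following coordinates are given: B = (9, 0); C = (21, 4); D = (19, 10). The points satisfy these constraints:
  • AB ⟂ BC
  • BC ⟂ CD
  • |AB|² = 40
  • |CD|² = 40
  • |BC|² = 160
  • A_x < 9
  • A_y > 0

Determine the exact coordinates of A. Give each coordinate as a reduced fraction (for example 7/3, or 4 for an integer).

1. A_x = 7  [[AB ⟂ BC ⇒ -12x-4y+108=0] ∩ [|A−(9, 0)|²=40]]
2. A_y = 6  [[AB ⟂ BC ⇒ -12x-4y+108=0] ∩ [|A−(9, 0)|²=40]]
   so A = (7, 6)

A = (7, 6)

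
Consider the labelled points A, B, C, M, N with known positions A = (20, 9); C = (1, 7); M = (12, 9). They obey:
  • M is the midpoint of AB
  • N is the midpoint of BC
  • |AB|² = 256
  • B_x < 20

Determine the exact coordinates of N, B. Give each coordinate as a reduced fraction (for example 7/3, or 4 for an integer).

N = (5/2, 8)
B = (4, 9)

1. B_x = 4  [B = 2·M−A = 2·(12, 9)−(20, 9)]
2. B_y = 9  [B = 2·M−A = 2·(12, 9)−(20, 9)]
   so B = (4, 9)
3. N_x = 5/2  [2·N = B+C = (4, 9)+(1, 7)]
4. N_y = 8  [2·N = B+C = (4, 9)+(1, 7)]
   so N = (5/2, 8)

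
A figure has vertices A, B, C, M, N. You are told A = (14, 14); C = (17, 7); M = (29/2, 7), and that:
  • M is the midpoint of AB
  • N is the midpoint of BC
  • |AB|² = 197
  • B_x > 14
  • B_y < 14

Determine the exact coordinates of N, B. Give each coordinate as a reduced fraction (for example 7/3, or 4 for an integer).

1. B_x = 15  [B = 2·M−A = 2·(29/2, 7)−(14, 14)]
2. B_y = 0  [B = 2·M−A = 2·(29/2, 7)−(14, 14)]
   so B = (15, 0)
3. N_x = 16  [2·N = B+C = (15, 0)+(17, 7)]
4. N_y = 7/2  [2·N = B+C = (15, 0)+(17, 7)]
   so N = (16, 7/2)

N = (16, 7/2)
B = (15, 0)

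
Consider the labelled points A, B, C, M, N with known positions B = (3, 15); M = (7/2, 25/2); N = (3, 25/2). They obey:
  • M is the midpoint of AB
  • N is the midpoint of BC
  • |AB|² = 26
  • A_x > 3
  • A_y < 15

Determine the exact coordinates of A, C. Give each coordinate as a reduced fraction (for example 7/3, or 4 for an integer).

1. A_x = 4  [A = 2·M−B = 2·(7/2, 25/2)−(3, 15)]
2. A_y = 10  [A = 2·M−B = 2·(7/2, 25/2)−(3, 15)]
   so A = (4, 10)
3. C_x = 3  [C = 2·N−B = 2·(3, 25/2)−(3, 15)]
4. C_y = 10  [C = 2·N−B = 2·(3, 25/2)−(3, 15)]
   so C = (3, 10)

A = (4, 10)
C = (3, 10)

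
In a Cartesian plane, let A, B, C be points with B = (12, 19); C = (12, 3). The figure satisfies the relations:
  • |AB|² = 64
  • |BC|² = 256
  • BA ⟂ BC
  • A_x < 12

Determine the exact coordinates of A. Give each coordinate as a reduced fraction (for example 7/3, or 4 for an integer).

1. A_x = 4  [[BA ⟂ BC ⇒ -16y+304=0] ∩ [|A−(12, 19)|²=64]]
2. A_y = 19  [[BA ⟂ BC ⇒ -16y+304=0] ∩ [|A−(12, 19)|²=64]]
   so A = (4, 19)

A = (4, 19)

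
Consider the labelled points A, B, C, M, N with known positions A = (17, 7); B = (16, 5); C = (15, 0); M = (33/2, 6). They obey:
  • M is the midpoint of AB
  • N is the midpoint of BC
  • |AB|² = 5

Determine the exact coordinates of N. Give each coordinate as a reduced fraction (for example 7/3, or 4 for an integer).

1. N_x = 31/2  [2·N = B+C = (16, 5)+(15, 0)]
2. N_y = 5/2  [2·N = B+C = (16, 5)+(15, 0)]
   so N = (31/2, 5/2)

N = (31/2, 5/2)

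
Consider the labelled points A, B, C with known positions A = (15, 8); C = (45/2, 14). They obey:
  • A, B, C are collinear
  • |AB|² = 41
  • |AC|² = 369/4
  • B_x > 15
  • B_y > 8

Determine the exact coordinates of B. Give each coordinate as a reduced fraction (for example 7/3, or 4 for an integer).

B = (20, 12)

1. B_x = 20  [[A, B, C are collinear ⇒ 6x-15/2y-30=0] ∩ [|B−(15, 8)|²=41]]
2. B_y = 12  [[A, B, C are collinear ⇒ 6x-15/2y-30=0] ∩ [|B−(15, 8)|²=41]]
   so B = (20, 12)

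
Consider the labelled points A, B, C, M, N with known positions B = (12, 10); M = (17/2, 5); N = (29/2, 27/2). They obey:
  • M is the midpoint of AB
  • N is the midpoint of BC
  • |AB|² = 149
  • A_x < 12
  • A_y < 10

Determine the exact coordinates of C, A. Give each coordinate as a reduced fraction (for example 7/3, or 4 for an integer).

1. A_x = 5  [A = 2·M−B = 2·(17/2, 5)−(12, 10)]
2. A_y = 0  [A = 2·M−B = 2·(17/2, 5)−(12, 10)]
   so A = (5, 0)
3. C_x = 17  [C = 2·N−B = 2·(29/2, 27/2)−(12, 10)]
4. C_y = 17  [C = 2·N−B = 2·(29/2, 27/2)−(12, 10)]
   so C = (17, 17)

C = (17, 17)
A = (5, 0)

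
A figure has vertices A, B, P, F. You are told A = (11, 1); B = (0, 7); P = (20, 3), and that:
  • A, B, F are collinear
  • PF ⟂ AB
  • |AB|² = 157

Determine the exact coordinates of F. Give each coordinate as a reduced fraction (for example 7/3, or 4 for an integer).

1. F_x = 2684/157  [[A, B, F are collinear ⇒ -6x-11y+77=0] ∩ [PF ⟂ AB ⇒ -11x+6y+202=0]]
2. F_y = -365/157  [[A, B, F are collinear ⇒ -6x-11y+77=0] ∩ [PF ⟂ AB ⇒ -11x+6y+202=0]]
   so F = (2684/157, -365/157)

F = (2684/157, -365/157)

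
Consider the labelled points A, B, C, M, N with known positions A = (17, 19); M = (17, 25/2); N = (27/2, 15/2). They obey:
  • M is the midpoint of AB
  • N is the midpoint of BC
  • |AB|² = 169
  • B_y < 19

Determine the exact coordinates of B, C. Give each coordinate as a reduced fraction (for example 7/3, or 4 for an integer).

B = (17, 6)
C = (10, 9)

1. B_x = 17  [B = 2·M−A = 2·(17, 25/2)−(17, 19)]
2. B_y = 6  [B = 2·M−A = 2·(17, 25/2)−(17, 19)]
   so B = (17, 6)
3. C_x = 10  [C = 2·N−B = 2·(27/2, 15/2)−(17, 6)]
4. C_y = 9  [C = 2·N−B = 2·(27/2, 15/2)−(17, 6)]
   so C = (10, 9)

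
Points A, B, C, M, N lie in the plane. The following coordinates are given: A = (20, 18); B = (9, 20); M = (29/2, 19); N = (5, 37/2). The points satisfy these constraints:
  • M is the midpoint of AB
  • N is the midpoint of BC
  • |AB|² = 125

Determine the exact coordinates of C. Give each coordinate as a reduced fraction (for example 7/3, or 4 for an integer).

1. C_x = 1  [C = 2·N−B = 2·(5, 37/2)−(9, 20)]
2. C_y = 17  [C = 2·N−B = 2·(5, 37/2)−(9, 20)]
   so C = (1, 17)

C = (1, 17)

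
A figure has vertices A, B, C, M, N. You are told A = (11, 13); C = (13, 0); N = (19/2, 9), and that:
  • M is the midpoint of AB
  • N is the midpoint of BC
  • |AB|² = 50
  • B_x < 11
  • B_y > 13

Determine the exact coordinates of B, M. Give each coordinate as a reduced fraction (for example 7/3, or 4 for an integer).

B = (6, 18)
M = (17/2, 31/2)

1. B_x = 6  [B = 2·N−C = 2·(19/2, 9)−(13, 0)]
2. B_y = 18  [B = 2·N−C = 2·(19/2, 9)−(13, 0)]
   so B = (6, 18)
3. M_x = 17/2  [2·M = A+B = (11, 13)+(6, 18)]
4. M_y = 31/2  [2·M = A+B = (11, 13)+(6, 18)]
   so M = (17/2, 31/2)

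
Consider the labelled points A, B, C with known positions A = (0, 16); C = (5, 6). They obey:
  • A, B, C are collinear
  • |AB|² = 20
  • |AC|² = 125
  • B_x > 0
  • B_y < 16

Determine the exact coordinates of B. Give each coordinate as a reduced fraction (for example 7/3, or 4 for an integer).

B = (2, 12)

1. B_x = 2  [[A, B, C are collinear ⇒ -10x-5y+80=0] ∩ [|B−(0, 16)|²=20]]
2. B_y = 12  [[A, B, C are collinear ⇒ -10x-5y+80=0] ∩ [|B−(0, 16)|²=20]]
   so B = (2, 12)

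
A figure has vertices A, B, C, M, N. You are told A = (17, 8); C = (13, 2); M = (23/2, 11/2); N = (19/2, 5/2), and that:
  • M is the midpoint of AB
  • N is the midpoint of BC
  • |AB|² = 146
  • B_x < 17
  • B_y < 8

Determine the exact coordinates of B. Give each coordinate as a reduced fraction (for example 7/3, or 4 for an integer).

B = (6, 3)

1. B_x = 6  [B = 2·M−A = 2·(23/2, 11/2)−(17, 8)]
2. B_y = 3  [B = 2·M−A = 2·(23/2, 11/2)−(17, 8)]
   so B = (6, 3)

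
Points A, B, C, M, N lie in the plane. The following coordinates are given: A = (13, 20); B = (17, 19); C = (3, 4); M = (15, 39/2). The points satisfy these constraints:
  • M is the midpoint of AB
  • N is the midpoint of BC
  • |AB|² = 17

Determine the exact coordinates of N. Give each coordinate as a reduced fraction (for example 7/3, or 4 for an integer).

1. N_x = 10  [2·N = B+C = (17, 19)+(3, 4)]
2. N_y = 23/2  [2·N = B+C = (17, 19)+(3, 4)]
   so N = (10, 23/2)

N = (10, 23/2)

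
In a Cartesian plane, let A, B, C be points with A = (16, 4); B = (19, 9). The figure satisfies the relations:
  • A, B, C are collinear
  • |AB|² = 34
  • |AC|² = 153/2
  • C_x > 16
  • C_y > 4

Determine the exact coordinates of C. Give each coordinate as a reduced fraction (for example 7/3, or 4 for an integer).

1. C_x = 41/2  [[A, B, C are collinear ⇒ -5x+3y+68=0] ∩ [|C−(16, 4)|²=153/2]]
2. C_y = 23/2  [[A, B, C are collinear ⇒ -5x+3y+68=0] ∩ [|C−(16, 4)|²=153/2]]
   so C = (41/2, 23/2)

C = (41/2, 23/2)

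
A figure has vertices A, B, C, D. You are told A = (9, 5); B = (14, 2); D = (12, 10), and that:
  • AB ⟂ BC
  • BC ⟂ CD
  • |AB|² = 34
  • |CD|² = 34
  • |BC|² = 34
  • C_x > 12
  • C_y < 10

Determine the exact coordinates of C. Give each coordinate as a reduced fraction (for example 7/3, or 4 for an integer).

C = (17, 7)

1. C_x = 17  [[AB ⟂ BC ⇒ 5x-3y-64=0] ∩ [|C−(12, 10)|²=34]]
2. C_y = 7  [[AB ⟂ BC ⇒ 5x-3y-64=0] ∩ [|C−(12, 10)|²=34]]
   so C = (17, 7)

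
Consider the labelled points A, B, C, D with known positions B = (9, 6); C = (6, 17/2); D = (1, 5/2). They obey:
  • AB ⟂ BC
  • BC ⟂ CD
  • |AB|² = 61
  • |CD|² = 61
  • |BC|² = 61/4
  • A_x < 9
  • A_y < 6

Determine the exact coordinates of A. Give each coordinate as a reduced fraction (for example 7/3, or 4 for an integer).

1. A_x = 4  [[AB ⟂ BC ⇒ 3x-5/2y-12=0] ∩ [|A−(9, 6)|²=61]]
2. A_y = 0  [[AB ⟂ BC ⇒ 3x-5/2y-12=0] ∩ [|A−(9, 6)|²=61]]
   so A = (4, 0)

A = (4, 0)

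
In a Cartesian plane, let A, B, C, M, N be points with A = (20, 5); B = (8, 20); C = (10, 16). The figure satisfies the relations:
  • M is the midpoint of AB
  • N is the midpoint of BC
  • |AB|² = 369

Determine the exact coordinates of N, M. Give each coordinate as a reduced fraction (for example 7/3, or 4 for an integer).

1. M_x = 14  [2·M = A+B = (20, 5)+(8, 20)]
2. M_y = 25/2  [2·M = A+B = (20, 5)+(8, 20)]
   so M = (14, 25/2)
3. N_x = 9  [2·N = B+C = (8, 20)+(10, 16)]
4. N_y = 18  [2·N = B+C = (8, 20)+(10, 16)]
   so N = (9, 18)

N = (9, 18)
M = (14, 25/2)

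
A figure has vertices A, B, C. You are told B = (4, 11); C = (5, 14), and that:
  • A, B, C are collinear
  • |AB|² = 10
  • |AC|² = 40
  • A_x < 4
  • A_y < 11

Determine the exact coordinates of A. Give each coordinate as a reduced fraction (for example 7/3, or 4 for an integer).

1. A_x = 3  [[A, B, C are collinear ⇒ -3x+1y+1=0] ∩ [|A−(4, 11)|²=10]]
2. A_y = 8  [[A, B, C are collinear ⇒ -3x+1y+1=0] ∩ [|A−(4, 11)|²=10]]
   so A = (3, 8)

A = (3, 8)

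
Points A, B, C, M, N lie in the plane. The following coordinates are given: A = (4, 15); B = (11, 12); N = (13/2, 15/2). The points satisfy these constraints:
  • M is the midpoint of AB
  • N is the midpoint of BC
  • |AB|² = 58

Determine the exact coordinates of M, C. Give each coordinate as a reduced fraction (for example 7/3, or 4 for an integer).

M = (15/2, 27/2)
C = (2, 3)

1. M_x = 15/2  [2·M = A+B = (4, 15)+(11, 12)]
2. M_y = 27/2  [2·M = A+B = (4, 15)+(11, 12)]
   so M = (15/2, 27/2)
3. C_x = 2  [C = 2·N−B = 2·(13/2, 15/2)−(11, 12)]
4. C_y = 3  [C = 2·N−B = 2·(13/2, 15/2)−(11, 12)]
   so C = (2, 3)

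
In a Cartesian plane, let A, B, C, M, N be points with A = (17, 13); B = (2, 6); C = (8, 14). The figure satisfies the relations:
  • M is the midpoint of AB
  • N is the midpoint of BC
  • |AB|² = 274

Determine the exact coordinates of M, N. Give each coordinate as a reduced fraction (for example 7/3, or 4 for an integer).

M = (19/2, 19/2)
N = (5, 10)

1. M_x = 19/2  [2·M = A+B = (17, 13)+(2, 6)]
2. M_y = 19/2  [2·M = A+B = (17, 13)+(2, 6)]
   so M = (19/2, 19/2)
3. N_x = 5  [2·N = B+C = (2, 6)+(8, 14)]
4. N_y = 10  [2·N = B+C = (2, 6)+(8, 14)]
   so N = (5, 10)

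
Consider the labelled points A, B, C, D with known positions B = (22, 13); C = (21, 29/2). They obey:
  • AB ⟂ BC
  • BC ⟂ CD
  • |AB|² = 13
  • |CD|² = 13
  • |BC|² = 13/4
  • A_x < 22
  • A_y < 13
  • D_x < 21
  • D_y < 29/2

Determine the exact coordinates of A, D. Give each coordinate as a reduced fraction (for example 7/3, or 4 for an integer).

1. A_x = 19  [[AB ⟂ BC ⇒ 1x-3/2y-5/2=0] ∩ [|A−(22, 13)|²=13]]
2. A_y = 11  [[AB ⟂ BC ⇒ 1x-3/2y-5/2=0] ∩ [|A−(22, 13)|²=13]]
   so A = (19, 11)
3. D_x = 18  [[BC ⟂ CD ⇒ -1x+3/2y-3/4=0] ∩ [|D−(21, 29/2)|²=13]]
4. D_y = 25/2  [[BC ⟂ CD ⇒ -1x+3/2y-3/4=0] ∩ [|D−(21, 29/2)|²=13]]
   so D = (18, 25/2)

A = (19, 11)
D = (18, 25/2)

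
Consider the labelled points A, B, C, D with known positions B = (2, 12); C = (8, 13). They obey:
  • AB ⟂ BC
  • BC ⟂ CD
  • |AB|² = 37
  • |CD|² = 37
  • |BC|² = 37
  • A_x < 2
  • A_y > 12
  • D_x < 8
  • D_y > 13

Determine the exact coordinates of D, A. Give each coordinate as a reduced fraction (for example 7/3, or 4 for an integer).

D = (7, 19)
A = (1, 18)

1. D_x = 7  [[BC ⟂ CD ⇒ 6x+1y-61=0] ∩ [|D−(8, 13)|²=37]]
2. D_y = 19  [[BC ⟂ CD ⇒ 6x+1y-61=0] ∩ [|D−(8, 13)|²=37]]
   so D = (7, 19)
3. A_x = 1  [[AB ⟂ BC ⇒ -6x-1y+24=0] ∩ [|A−(2, 12)|²=37]]
4. A_y = 18  [[AB ⟂ BC ⇒ -6x-1y+24=0] ∩ [|A−(2, 12)|²=37]]
   so A = (1, 18)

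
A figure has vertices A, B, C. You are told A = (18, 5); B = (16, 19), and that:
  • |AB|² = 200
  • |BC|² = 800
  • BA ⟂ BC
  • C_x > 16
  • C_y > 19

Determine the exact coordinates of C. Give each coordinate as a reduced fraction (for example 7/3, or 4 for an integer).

1. C_x = 44  [[BA ⟂ BC ⇒ 2x-14y+234=0] ∩ [|C−(16, 19)|²=800]]
2. C_y = 23  [[BA ⟂ BC ⇒ 2x-14y+234=0] ∩ [|C−(16, 19)|²=800]]
   so C = (44, 23)

C = (44, 23)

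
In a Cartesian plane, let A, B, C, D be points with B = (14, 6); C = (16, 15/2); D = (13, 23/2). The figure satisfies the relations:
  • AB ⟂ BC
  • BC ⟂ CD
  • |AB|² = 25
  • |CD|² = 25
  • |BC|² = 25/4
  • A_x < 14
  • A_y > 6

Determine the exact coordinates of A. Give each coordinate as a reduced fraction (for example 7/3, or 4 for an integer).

A = (11, 10)

1. A_x = 11  [[AB ⟂ BC ⇒ -2x-3/2y+37=0] ∩ [|A−(14, 6)|²=25]]
2. A_y = 10  [[AB ⟂ BC ⇒ -2x-3/2y+37=0] ∩ [|A−(14, 6)|²=25]]
   so A = (11, 10)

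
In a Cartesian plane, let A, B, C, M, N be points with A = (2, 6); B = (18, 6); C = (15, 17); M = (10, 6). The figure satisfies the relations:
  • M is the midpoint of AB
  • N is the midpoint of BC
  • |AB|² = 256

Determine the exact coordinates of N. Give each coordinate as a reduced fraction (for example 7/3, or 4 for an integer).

1. N_x = 33/2  [2·N = B+C = (18, 6)+(15, 17)]
2. N_y = 23/2  [2·N = B+C = (18, 6)+(15, 17)]
   so N = (33/2, 23/2)

N = (33/2, 23/2)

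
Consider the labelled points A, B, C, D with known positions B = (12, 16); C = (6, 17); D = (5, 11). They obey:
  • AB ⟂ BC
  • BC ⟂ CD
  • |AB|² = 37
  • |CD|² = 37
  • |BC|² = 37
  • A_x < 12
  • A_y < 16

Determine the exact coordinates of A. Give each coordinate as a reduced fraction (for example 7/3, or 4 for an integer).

A = (11, 10)

1. A_x = 11  [[AB ⟂ BC ⇒ 6x-1y-56=0] ∩ [|A−(12, 16)|²=37]]
2. A_y = 10  [[AB ⟂ BC ⇒ 6x-1y-56=0] ∩ [|A−(12, 16)|²=37]]
   so A = (11, 10)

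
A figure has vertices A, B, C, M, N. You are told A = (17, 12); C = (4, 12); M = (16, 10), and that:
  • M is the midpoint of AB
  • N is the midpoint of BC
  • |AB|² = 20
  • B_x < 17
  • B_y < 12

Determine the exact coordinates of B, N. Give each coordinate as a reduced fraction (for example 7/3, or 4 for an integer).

1. B_x = 15  [B = 2·M−A = 2·(16, 10)−(17, 12)]
2. B_y = 8  [B = 2·M−A = 2·(16, 10)−(17, 12)]
   so B = (15, 8)
3. N_x = 19/2  [2·N = B+C = (15, 8)+(4, 12)]
4. N_y = 10  [2·N = B+C = (15, 8)+(4, 12)]
   so N = (19/2, 10)

B = (15, 8)
N = (19/2, 10)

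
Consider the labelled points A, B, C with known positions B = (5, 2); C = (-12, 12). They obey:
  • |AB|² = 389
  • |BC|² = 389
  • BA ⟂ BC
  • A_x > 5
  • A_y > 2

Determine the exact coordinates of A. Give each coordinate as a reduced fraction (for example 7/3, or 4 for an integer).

A = (15, 19)

1. A_x = 15  [[BA ⟂ BC ⇒ -17x+10y+65=0] ∩ [|A−(5, 2)|²=389]]
2. A_y = 19  [[BA ⟂ BC ⇒ -17x+10y+65=0] ∩ [|A−(5, 2)|²=389]]
   so A = (15, 19)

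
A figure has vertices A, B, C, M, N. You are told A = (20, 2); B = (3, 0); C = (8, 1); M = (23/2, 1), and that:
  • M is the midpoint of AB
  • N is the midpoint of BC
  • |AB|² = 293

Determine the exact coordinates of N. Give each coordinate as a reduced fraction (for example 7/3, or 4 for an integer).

N = (11/2, 1/2)

1. N_x = 11/2  [2·N = B+C = (3, 0)+(8, 1)]
2. N_y = 1/2  [2·N = B+C = (3, 0)+(8, 1)]
   so N = (11/2, 1/2)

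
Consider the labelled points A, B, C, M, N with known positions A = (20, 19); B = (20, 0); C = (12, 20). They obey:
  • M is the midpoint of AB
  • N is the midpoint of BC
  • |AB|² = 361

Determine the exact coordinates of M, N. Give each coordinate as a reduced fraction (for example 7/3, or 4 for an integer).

M = (20, 19/2)
N = (16, 10)

1. M_x = 20  [2·M = A+B = (20, 19)+(20, 0)]
2. M_y = 19/2  [2·M = A+B = (20, 19)+(20, 0)]
   so M = (20, 19/2)
3. N_x = 16  [2·N = B+C = (20, 0)+(12, 20)]
4. N_y = 10  [2·N = B+C = (20, 0)+(12, 20)]
   so N = (16, 10)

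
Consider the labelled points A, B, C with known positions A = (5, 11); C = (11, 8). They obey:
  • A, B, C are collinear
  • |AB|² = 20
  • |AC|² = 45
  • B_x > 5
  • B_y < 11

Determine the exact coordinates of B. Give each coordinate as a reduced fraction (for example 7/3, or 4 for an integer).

1. B_x = 9  [[A, B, C are collinear ⇒ -3x-6y+81=0] ∩ [|B−(5, 11)|²=20]]
2. B_y = 9  [[A, B, C are collinear ⇒ -3x-6y+81=0] ∩ [|B−(5, 11)|²=20]]
   so B = (9, 9)

B = (9, 9)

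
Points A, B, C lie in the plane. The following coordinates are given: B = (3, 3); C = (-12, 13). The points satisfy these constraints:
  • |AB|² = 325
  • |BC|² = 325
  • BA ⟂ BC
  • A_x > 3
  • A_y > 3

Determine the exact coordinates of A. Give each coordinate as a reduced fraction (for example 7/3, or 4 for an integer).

1. A_x = 13  [[BA ⟂ BC ⇒ -15x+10y+15=0] ∩ [|A−(3, 3)|²=325]]
2. A_y = 18  [[BA ⟂ BC ⇒ -15x+10y+15=0] ∩ [|A−(3, 3)|²=325]]
   so A = (13, 18)

A = (13, 18)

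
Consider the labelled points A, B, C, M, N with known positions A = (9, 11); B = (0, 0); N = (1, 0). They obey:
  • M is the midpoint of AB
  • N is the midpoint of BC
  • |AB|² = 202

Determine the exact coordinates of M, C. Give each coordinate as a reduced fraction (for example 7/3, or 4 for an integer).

M = (9/2, 11/2)
C = (2, 0)

1. M_x = 9/2  [2·M = A+B = (9, 11)+(0, 0)]
2. M_y = 11/2  [2·M = A+B = (9, 11)+(0, 0)]
   so M = (9/2, 11/2)
3. C_x = 2  [C = 2·N−B = 2·(1, 0)−(0, 0)]
4. C_y = 0  [C = 2·N−B = 2·(1, 0)−(0, 0)]
   so C = (2, 0)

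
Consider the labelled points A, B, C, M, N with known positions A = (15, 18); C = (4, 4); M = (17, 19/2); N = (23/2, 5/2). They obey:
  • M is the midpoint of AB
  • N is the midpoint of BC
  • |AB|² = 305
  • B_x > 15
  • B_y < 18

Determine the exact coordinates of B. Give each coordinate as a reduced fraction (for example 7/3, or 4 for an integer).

1. B_x = 19  [B = 2·M−A = 2·(17, 19/2)−(15, 18)]
2. B_y = 1  [B = 2·M−A = 2·(17, 19/2)−(15, 18)]
   so B = (19, 1)

B = (19, 1)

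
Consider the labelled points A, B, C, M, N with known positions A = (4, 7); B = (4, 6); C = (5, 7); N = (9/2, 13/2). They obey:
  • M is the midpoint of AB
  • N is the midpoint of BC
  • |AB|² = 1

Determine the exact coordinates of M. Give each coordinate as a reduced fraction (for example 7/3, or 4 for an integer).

M = (4, 13/2)

1. M_x = 4  [2·M = A+B = (4, 7)+(4, 6)]
2. M_y = 13/2  [2·M = A+B = (4, 7)+(4, 6)]
   so M = (4, 13/2)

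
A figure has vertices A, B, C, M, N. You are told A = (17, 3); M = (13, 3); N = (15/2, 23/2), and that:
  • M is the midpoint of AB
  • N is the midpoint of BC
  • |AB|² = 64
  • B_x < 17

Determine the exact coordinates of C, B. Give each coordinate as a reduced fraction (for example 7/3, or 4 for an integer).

1. B_x = 9  [B = 2·M−A = 2·(13, 3)−(17, 3)]
2. B_y = 3  [B = 2·M−A = 2·(13, 3)−(17, 3)]
   so B = (9, 3)
3. C_x = 6  [C = 2·N−B = 2·(15/2, 23/2)−(9, 3)]
4. C_y = 20  [C = 2·N−B = 2·(15/2, 23/2)−(9, 3)]
   so C = (6, 20)

C = (6, 20)
B = (9, 3)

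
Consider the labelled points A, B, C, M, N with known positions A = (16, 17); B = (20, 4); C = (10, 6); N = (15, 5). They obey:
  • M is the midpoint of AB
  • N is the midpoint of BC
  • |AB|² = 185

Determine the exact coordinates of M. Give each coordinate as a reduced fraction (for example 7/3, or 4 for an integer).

M = (18, 21/2)

1. M_x = 18  [2·M = A+B = (16, 17)+(20, 4)]
2. M_y = 21/2  [2·M = A+B = (16, 17)+(20, 4)]
   so M = (18, 21/2)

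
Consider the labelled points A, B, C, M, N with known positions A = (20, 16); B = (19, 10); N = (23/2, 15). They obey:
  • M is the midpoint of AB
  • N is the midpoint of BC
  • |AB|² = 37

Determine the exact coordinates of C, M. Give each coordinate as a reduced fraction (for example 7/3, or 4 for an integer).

1. M_x = 39/2  [2·M = A+B = (20, 16)+(19, 10)]
2. M_y = 13  [2·M = A+B = (20, 16)+(19, 10)]
   so M = (39/2, 13)
3. C_x = 4  [C = 2·N−B = 2·(23/2, 15)−(19, 10)]
4. C_y = 20  [C = 2·N−B = 2·(23/2, 15)−(19, 10)]
   so C = (4, 20)

C = (4, 20)
M = (39/2, 13)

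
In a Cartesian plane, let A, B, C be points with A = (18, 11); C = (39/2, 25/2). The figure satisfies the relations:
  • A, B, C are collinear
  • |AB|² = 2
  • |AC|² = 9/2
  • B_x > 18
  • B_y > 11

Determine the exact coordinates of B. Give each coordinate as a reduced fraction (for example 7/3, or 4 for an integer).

B = (19, 12)

1. B_x = 19  [[A, B, C are collinear ⇒ 3/2x-3/2y-21/2=0] ∩ [|B−(18, 11)|²=2]]
2. B_y = 12  [[A, B, C are collinear ⇒ 3/2x-3/2y-21/2=0] ∩ [|B−(18, 11)|²=2]]
   so B = (19, 12)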